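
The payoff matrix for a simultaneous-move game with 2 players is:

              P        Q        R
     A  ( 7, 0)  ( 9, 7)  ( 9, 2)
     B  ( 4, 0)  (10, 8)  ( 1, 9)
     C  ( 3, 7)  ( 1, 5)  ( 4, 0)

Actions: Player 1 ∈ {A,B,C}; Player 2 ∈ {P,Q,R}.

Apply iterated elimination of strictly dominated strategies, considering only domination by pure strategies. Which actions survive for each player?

IESDS → P1:{A,B} P2:{Q,R}

P1 drop C (A beats it: P:7>3 Q:9>1 R:9>4)
P2 drop P (Q beats it: A:7>0 B:8>0)
P1→{A,B} P2→{Q,R}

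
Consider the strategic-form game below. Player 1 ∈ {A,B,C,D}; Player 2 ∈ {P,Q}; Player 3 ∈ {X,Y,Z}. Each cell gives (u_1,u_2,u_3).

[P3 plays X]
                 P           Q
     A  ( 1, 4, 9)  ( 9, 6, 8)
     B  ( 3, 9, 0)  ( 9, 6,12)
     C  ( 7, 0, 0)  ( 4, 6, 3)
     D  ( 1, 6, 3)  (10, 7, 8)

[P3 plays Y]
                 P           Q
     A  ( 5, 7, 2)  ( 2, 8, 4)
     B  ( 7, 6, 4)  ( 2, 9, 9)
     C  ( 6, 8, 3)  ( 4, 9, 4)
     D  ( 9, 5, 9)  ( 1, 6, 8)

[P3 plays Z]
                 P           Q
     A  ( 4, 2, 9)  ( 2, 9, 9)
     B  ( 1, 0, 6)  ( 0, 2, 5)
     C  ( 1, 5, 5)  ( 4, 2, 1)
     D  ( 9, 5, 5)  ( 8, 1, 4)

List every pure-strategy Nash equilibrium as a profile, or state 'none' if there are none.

PSNE = {(C,Q,Y), (D,Q,X)}

(A,P,X): not NE [P1→C gives 7>1; P2→Q gives 6>4]
(A,P,Y): not NE [P1→D gives 9>5; P2→Q gives 8>7; P3→Z gives 9>2]
(A,P,Z): not NE [P1→D gives 9>4; P2→Q gives 9>2]
(A,Q,X): not NE [P1→D gives 10>9; P3→Z gives 9>8]
(A,Q,Y): not NE [P1→C gives 4>2; P3→Z gives 9>4]
(A,Q,Z): not NE [P1→D gives 8>2]
(B,P,X): not NE [P1→C gives 7>3; P3→Z gives 6>0]
(B,P,Y): not NE [P1→D gives 9>7; P2→Q gives 9>6; P3→Z gives 6>4]
(B,P,Z): not NE [P1→D gives 9>1; P2→Q gives 2>0]
(B,Q,X): not NE [P1→D gives 10>9; P2→P gives 9>6]
(B,Q,Y): not NE [P1→C gives 4>2; P3→X gives 12>9]
(B,Q,Z): not NE [P1→D gives 8>0; P3→X gives 12>5]
(C,P,X): not NE [P2→Q gives 6>0; P3→Z gives 5>0]
(C,P,Y): not NE [P1→D gives 9>6; P2→Q gives 9>8; P3→Z gives 5>3]
(C,P,Z): not NE [P1→D gives 9>1]
(C,Q,X): not NE [P1→D gives 10>4; P3→Y gives 4>3]
(C,Q,Y): NE
(C,Q,Z): not NE [P1→D gives 8>4; P2→P gives 5>2; P3→Y gives 4>1]
(D,P,X): not NE [P1→C gives 7>1; P2→Q gives 7>6; P3→Y gives 9>3]
(D,P,Y): not NE [P2→Q gives 6>5]
(D,P,Z): not NE [P3→Y gives 9>5]
(D,Q,X): NE
(D,Q,Y): not NE [P1→C gives 4>1]
(D,Q,Z): not NE [P2→P gives 5>1; P3→Y gives 8>4]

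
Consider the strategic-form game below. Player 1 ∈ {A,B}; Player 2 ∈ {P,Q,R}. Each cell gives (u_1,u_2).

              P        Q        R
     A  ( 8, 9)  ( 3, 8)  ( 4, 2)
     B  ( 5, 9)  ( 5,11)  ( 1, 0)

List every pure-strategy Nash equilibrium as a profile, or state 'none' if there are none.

(A,P): NE
(A,Q): not NE [P1→B gives 5>3; P2→P gives 9>8]
(A,R): not NE [P2→P gives 9>2]
(B,P): not NE [P1→A gives 8>5; P2→Q gives 11>9]
(B,Q): NE
(B,R): not NE [P1→A gives 4>1; P2→Q gives 11>0]

Nash profiles: (A,P), (B,Q)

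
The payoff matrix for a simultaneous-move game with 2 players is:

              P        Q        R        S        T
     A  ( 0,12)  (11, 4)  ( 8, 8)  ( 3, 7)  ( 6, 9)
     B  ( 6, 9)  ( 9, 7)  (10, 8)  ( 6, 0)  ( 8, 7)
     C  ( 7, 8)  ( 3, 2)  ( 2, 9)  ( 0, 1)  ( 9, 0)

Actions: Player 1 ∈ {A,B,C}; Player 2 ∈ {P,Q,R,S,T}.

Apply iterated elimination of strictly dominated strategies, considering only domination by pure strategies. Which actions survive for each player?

P2 drop Q (P beats it: A:12>4 B:9>7 C:8>2)
P1 drop A (B beats it: P:6>0 R:10>8 S:6>3 T:8>6)
P2 drop S (P beats it: B:9>0 C:8>1)
P2 drop T (P beats it: B:9>7 C:8>0)
P1→{B,C} P2→{P,R}

Remaining: P1:{B,C} P2:{P,R}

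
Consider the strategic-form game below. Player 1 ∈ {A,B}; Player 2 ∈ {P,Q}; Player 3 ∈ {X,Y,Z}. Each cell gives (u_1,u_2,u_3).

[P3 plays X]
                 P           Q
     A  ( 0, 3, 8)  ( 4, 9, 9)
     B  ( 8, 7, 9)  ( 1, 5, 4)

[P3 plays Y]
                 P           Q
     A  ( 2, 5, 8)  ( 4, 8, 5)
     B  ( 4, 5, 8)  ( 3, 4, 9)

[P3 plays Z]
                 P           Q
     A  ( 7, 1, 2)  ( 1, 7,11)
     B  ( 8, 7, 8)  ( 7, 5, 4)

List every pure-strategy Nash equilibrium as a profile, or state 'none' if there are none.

(A,P,X): not NE [P1→B gives 8>0; P2→Q gives 9>3]
(A,P,Y): not NE [P1→B gives 4>2; P2→Q gives 8>5]
(A,P,Z): not NE [P1→B gives 8>7; P2→Q gives 7>1; P3→Y gives 8>2]
(A,Q,X): not NE [P3→Z gives 11>9]
(A,Q,Y): not NE [P3→Z gives 11>5]
(A,Q,Z): not NE [P1→B gives 7>1]
(B,P,X): NE
(B,P,Y): not NE [P3→X gives 9>8]
(B,P,Z): not NE [P3→X gives 9>8]
(B,Q,X): not NE [P1→A gives 4>1; P2→P gives 7>5; P3→Y gives 9>4]
(B,Q,Y): not NE [P1→A gives 4>3; P2→P gives 5>4]
(B,Q,Z): not NE [P2→P gives 7>5; P3→Y gives 9>4]

NE set: (B,P,X)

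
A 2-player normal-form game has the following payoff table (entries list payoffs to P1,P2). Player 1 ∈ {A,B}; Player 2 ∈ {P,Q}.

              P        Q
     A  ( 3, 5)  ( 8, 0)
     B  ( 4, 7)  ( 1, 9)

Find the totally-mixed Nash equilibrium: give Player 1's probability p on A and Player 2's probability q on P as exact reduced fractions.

P1 indiff ⇒ q·3+(1-q)·8 = q·4+(1-q)·1 ⇒ q(-1) = (1-q)(-7) ⇒ q = 7/8
P2 indiff ⇒ p·5+(1-p)·7 = p·0+(1-p)·9 ⇒ p(5) = (1-p)(2) ⇒ p = 2/7

p=2/7, q=7/8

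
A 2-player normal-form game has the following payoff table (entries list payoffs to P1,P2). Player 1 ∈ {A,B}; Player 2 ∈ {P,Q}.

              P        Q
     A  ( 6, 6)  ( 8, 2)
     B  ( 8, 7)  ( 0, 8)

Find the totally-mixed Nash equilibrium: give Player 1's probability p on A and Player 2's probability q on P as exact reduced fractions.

p=1/5, q=4/5

P1 indiff ⇒ q·6+(1-q)·8 = q·8+(1-q)·0 ⇒ q(-2) = (1-q)(-8) ⇒ q = 4/5
P2 indiff ⇒ p·6+(1-p)·7 = p·2+(1-p)·8 ⇒ p(4) = (1-p)(1) ⇒ p = 1/5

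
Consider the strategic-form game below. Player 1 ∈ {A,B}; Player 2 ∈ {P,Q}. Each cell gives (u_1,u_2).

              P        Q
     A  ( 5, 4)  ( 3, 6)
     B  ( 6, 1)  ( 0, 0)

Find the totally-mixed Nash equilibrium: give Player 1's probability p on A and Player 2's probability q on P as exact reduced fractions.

P1 indiff ⇒ q·5+(1-q)·3 = q·6+(1-q)·0 ⇒ q(-1) = (1-q)(-3) ⇒ q = 3/4
P2 indiff ⇒ p·4+(1-p)·1 = p·6+(1-p)·0 ⇒ p(-2) = (1-p)(-1) ⇒ p = 1/3

p=1/3, q=3/4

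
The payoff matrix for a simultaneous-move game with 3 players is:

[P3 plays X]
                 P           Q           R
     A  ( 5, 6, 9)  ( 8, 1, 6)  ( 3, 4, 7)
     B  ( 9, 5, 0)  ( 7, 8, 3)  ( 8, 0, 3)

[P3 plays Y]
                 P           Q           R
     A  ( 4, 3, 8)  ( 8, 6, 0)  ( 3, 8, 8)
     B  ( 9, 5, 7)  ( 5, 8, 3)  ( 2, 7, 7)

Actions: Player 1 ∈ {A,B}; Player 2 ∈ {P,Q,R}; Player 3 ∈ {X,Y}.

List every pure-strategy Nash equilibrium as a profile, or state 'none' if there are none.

PSNE = {(A,R,Y)}

(A,P,X): not NE [P1→B gives 9>5]
(A,P,Y): not NE [P1→B gives 9>4; P2→R gives 8>3; P3→X gives 9>8]
(A,Q,X): not NE [P2→P gives 6>1]
(A,Q,Y): not NE [P2→R gives 8>6; P3→X gives 6>0]
(A,R,X): not NE [P1→B gives 8>3; P2→P gives 6>4; P3→Y gives 8>7]
(A,R,Y): NE
(B,P,X): not NE [P2→Q gives 8>5; P3→Y gives 7>0]
(B,P,Y): not NE [P2→Q gives 8>5]
(B,Q,X): not NE [P1→A gives 8>7]
(B,Q,Y): not NE [P1→A gives 8>5]
(B,R,X): not NE [P2→Q gives 8>0; P3→Y gives 7>3]
(B,R,Y): not NE [P1→A gives 3>2; P2→Q gives 8>7]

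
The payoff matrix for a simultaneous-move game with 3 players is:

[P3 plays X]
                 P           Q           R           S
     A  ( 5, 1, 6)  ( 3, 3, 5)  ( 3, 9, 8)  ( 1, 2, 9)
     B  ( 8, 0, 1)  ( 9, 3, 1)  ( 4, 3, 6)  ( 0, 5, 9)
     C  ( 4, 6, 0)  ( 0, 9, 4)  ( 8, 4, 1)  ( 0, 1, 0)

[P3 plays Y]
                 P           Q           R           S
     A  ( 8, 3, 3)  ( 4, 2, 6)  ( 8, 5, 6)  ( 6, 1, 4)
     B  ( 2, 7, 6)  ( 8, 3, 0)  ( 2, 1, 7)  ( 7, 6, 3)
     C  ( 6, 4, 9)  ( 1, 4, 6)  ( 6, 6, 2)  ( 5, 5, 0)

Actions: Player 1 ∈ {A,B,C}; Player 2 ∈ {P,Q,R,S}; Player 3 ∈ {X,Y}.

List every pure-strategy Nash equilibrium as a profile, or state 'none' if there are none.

(A,P,X): not NE [P1→B gives 8>5; P2→R gives 9>1]
(A,P,Y): not NE [P2→R gives 5>3; P3→X gives 6>3]
(A,Q,X): not NE [P1→B gives 9>3; P2→R gives 9>3; P3→Y gives 6>5]
(A,Q,Y): not NE [P1→B gives 8>4; P2→R gives 5>2]
(A,R,X): not NE [P1→C gives 8>3]
(A,R,Y): not NE [P3→X gives 8>6]
(A,S,X): not NE [P2→R gives 9>2]
(A,S,Y): not NE [P1→B gives 7>6; P2→R gives 5>1; P3→X gives 9>4]
(B,P,X): not NE [P2→S gives 5>0; P3→Y gives 6>1]
(B,P,Y): not NE [P1→A gives 8>2]
(B,Q,X): not NE [P2→S gives 5>3]
(B,Q,Y): not NE [P2→P gives 7>3; P3→X gives 1>0]
(B,R,X): not NE [P1→C gives 8>4; P2→S gives 5>3; P3→Y gives 7>6]
(B,R,Y): not NE [P1→A gives 8>2; P2→P gives 7>1]
(B,S,X): not NE [P1→A gives 1>0]
(B,S,Y): not NE [P2→P gives 7>6; P3→X gives 9>3]
(C,P,X): not NE [P1→B gives 8>4; P2→Q gives 9>6; P3→Y gives 9>0]
(C,P,Y): not NE [P1→A gives 8>6; P2→R gives 6>4]
(C,Q,X): not NE [P1→B gives 9>0; P3→Y gives 6>4]
(C,Q,Y): not NE [P1→B gives 8>1; P2→R gives 6>4]
(C,R,X): not NE [P2→Q gives 9>4; P3→Y gives 2>1]
(C,R,Y): not NE [P1→A gives 8>6]
(C,S,X): not NE [P1→A gives 1>0; P2→Q gives 9>1]
(C,S,Y): not NE [P1→B gives 7>5; P2→R gives 6>5]

PSNE: ∅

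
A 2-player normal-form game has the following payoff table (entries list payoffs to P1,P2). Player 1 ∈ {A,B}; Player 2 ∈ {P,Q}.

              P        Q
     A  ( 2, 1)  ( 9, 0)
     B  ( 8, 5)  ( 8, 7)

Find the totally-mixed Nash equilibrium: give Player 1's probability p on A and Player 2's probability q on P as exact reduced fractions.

p=2/3, q=1/7

P1 indiff ⇒ q·2+(1-q)·9 = q·8+(1-q)·8 ⇒ q(-6) = (1-q)(-1) ⇒ q = 1/7
P2 indiff ⇒ p·1+(1-p)·5 = p·0+(1-p)·7 ⇒ p(1) = (1-p)(2) ⇒ p = 2/3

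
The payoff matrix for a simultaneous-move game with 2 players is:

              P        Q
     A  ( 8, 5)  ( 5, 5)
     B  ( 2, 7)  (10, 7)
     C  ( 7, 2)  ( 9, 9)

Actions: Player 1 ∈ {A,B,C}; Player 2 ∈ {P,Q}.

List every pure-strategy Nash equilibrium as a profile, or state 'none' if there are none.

(A,P): NE
(A,Q): not NE [P1→B gives 10>5]
(B,P): not NE [P1→A gives 8>2]
(B,Q): NE
(C,P): not NE [P1→A gives 8>7; P2→Q gives 9>2]
(C,Q): not NE [P1→B gives 10>9]

PSNE = {(A,P), (B,Q)}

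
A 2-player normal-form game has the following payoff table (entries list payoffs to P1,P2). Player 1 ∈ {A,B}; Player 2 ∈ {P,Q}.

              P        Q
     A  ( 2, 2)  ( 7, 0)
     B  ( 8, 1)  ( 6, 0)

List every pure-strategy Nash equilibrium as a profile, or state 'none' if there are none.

(A,P): not NE [P1→B gives 8>2]
(A,Q): not NE [P2→P gives 2>0]
(B,P): NE
(B,Q): not NE [P1→A gives 7>6; P2→P gives 1>0]

NE set: (B,P)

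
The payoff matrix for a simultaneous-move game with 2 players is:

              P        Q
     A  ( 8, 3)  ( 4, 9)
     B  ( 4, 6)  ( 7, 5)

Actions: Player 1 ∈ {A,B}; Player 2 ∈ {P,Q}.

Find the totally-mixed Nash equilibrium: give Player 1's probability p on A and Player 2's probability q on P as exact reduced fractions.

P1 mixes 1/7 on A; P2 mixes 3/7 on P

P1 indiff ⇒ q·8+(1-q)·4 = q·4+(1-q)·7 ⇒ q(4) = (1-q)(3) ⇒ q = 3/7
P2 indiff ⇒ p·3+(1-p)·6 = p·9+(1-p)·5 ⇒ p(-6) = (1-p)(-1) ⇒ p = 1/7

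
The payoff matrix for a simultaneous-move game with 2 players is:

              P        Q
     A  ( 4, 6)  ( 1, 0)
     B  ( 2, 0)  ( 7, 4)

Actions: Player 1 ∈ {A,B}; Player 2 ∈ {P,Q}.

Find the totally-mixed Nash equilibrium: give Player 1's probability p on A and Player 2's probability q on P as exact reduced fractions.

P1 indiff ⇒ q·4+(1-q)·1 = q·2+(1-q)·7 ⇒ q(2) = (1-q)(6) ⇒ q = 3/4
P2 indiff ⇒ p·6+(1-p)·0 = p·0+(1-p)·4 ⇒ p(6) = (1-p)(4) ⇒ p = 2/5

(p,q) = (2/5, 3/4)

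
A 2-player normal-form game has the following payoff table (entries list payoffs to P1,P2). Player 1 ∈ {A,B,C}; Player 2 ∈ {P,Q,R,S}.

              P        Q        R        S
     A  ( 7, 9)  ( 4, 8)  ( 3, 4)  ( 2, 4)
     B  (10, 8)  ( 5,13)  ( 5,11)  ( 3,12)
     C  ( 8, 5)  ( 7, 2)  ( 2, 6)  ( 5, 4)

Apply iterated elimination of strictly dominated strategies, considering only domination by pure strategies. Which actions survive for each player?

IESDS → P1:{B,C} P2:{Q,R,S}

P1 drop A (B beats it: P:10>7 Q:5>4 R:5>3 S:3>2)
P2 drop P (R beats it: B:11>8 C:6>5)
P1→{B,C} P2→{Q,R,S}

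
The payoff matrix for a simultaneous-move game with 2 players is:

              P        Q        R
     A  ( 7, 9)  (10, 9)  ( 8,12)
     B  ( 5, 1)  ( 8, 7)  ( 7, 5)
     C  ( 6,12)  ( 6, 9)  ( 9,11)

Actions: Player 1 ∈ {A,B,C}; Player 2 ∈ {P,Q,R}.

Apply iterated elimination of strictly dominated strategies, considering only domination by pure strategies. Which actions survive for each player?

Survivors P1:{A,C} P2:{P,R}

P1 drop B (A beats it: P:7>5 Q:10>8 R:8>7)
P2 drop Q (R beats it: A:12>9 C:11>9)
P1→{A,C} P2→{P,R}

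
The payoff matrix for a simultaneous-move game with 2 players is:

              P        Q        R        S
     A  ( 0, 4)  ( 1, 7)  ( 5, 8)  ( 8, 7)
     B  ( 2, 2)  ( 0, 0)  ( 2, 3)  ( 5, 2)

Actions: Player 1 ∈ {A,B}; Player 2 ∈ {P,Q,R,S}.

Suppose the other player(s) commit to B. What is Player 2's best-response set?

BR_2 = {R}

u_2(P vs B) = 2
u_2(Q vs B) = 0
u_2(R vs B) = 3
u_2(S vs B) = 2
max payoff 3 at {R}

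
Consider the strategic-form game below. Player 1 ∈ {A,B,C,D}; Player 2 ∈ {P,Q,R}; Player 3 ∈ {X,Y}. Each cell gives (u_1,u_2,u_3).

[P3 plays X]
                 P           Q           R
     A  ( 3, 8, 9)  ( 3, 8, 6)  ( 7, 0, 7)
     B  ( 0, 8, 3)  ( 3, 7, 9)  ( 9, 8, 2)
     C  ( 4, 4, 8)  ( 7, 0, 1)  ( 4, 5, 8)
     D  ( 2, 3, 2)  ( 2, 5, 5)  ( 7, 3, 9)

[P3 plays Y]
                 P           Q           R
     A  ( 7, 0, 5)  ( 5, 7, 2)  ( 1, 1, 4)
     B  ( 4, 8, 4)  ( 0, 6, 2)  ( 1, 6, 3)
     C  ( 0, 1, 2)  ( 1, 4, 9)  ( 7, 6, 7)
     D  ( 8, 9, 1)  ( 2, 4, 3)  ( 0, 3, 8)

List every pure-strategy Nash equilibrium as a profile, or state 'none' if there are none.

No pure NE.

(A,P,X): not NE [P1→C gives 4>3]
(A,P,Y): not NE [P1→D gives 8>7; P2→Q gives 7>0; P3→X gives 9>5]
(A,Q,X): not NE [P1→C gives 7>3]
(A,Q,Y): not NE [P3→X gives 6>2]
(A,R,X): not NE [P1→B gives 9>7; P2→Q gives 8>0]
(A,R,Y): not NE [P1→C gives 7>1; P2→Q gives 7>1; P3→X gives 7>4]
(B,P,X): not NE [P1→C gives 4>0; P3→Y gives 4>3]
(B,P,Y): not NE [P1→D gives 8>4]
(B,Q,X): not NE [P1→C gives 7>3; P2→R gives 8>7]
(B,Q,Y): not NE [P1→A gives 5>0; P2→P gives 8>6; P3→X gives 9>2]
(B,R,X): not NE [P3→Y gives 3>2]
(B,R,Y): not NE [P1→C gives 7>1; P2→P gives 8>6]
(C,P,X): not NE [P2→R gives 5>4]
(C,P,Y): not NE [P1→D gives 8>0; P2→R gives 6>1; P3→X gives 8>2]
(C,Q,X): not NE [P2→R gives 5>0; P3→Y gives 9>1]
(C,Q,Y): not NE [P1→A gives 5>1; P2→R gives 6>4]
(C,R,X): not NE [P1→B gives 9>4]
(C,R,Y): not NE [P3→X gives 8>7]
(D,P,X): not NE [P1→C gives 4>2; P2→Q gives 5>3]
(D,P,Y): not NE [P3→X gives 2>1]
(D,Q,X): not NE [P1→C gives 7>2]
(D,Q,Y): not NE [P1→A gives 5>2; P2→P gives 9>4; P3→X gives 5>3]
(D,R,X): not NE [P1→B gives 9>7; P2→Q gives 5>3]
(D,R,Y): not NE [P1→C gives 7>0; P2→P gives 9>3; P3→X gives 9>8]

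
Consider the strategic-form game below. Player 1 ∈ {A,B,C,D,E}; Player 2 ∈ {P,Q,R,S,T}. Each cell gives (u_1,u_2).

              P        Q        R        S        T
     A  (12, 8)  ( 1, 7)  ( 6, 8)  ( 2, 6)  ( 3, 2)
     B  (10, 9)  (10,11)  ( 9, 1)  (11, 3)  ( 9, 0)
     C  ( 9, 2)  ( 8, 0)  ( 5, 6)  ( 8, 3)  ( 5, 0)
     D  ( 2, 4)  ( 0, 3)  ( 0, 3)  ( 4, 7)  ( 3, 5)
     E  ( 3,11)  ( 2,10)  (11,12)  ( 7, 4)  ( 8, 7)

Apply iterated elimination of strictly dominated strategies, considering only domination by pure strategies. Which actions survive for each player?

Survivors P1:{A,B,E} P2:{P,Q,R}

P1 drop C (B beats it: P:10>9 Q:10>8 R:9>5 S:11>8 T:9>5)
P1 drop D (B beats it: P:10>2 Q:10>0 R:9>0 S:11>4 T:9>3)
P2 drop S (P beats it: A:8>6 B:9>3 E:11>4)
P2 drop T (P beats it: A:8>2 B:9>0 E:11>7)
P1→{A,B,E} P2→{P,Q,R}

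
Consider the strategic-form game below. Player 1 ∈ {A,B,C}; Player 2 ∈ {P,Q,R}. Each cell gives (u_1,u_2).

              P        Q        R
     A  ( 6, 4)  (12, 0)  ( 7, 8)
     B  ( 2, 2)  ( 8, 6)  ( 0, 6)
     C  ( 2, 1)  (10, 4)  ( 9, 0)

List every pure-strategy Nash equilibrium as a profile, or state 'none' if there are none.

PSNE: ∅

(A,P): not NE [P2→R gives 8>4]
(A,Q): not NE [P2→R gives 8>0]
(A,R): not NE [P1→C gives 9>7]
(B,P): not NE [P1→A gives 6>2; P2→R gives 6>2]
(B,Q): not NE [P1→A gives 12>8]
(B,R): not NE [P1→C gives 9>0]
(C,P): not NE [P1→A gives 6>2; P2→Q gives 4>1]
(C,Q): not NE [P1→A gives 12>10]
(C,R): not NE [P2→Q gives 4>0]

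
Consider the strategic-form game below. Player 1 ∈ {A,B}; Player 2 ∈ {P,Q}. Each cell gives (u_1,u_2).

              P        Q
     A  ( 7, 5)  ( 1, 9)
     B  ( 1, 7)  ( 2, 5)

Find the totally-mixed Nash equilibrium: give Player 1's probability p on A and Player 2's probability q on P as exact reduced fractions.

p=1/3, q=1/7

P1 indiff ⇒ q·7+(1-q)·1 = q·1+(1-q)·2 ⇒ q(6) = (1-q)(1) ⇒ q = 1/7
P2 indiff ⇒ p·5+(1-p)·7 = p·9+(1-p)·5 ⇒ p(-4) = (1-p)(-2) ⇒ p = 1/3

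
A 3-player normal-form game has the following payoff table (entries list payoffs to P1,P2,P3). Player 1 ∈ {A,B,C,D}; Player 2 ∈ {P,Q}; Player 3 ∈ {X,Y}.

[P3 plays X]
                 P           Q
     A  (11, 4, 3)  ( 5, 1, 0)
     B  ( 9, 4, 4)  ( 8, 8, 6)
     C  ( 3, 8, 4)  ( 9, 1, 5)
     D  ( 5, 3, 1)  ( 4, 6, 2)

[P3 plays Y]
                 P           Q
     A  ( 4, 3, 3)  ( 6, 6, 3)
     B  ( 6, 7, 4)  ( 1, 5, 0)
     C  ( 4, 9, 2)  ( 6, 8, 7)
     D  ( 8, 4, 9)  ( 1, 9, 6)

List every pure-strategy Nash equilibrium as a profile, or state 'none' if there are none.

(A,P,X): NE
(A,P,Y): not NE [P1→D gives 8>4; P2→Q gives 6>3]
(A,Q,X): not NE [P1→C gives 9>5; P2→P gives 4>1; P3→Y gives 3>0]
(A,Q,Y): NE
(B,P,X): not NE [P1→A gives 11>9; P2→Q gives 8>4]
(B,P,Y): not NE [P1→D gives 8>6]
(B,Q,X): not NE [P1→C gives 9>8]
(B,Q,Y): not NE [P1→C gives 6>1; P2→P gives 7>5; P3→X gives 6>0]
(C,P,X): not NE [P1→A gives 11>3]
(C,P,Y): not NE [P1→D gives 8>4; P3→X gives 4>2]
(C,Q,X): not NE [P2→P gives 8>1; P3→Y gives 7>5]
(C,Q,Y): not NE [P2→P gives 9>8]
(D,P,X): not NE [P1→A gives 11>5; P2→Q gives 6>3; P3→Y gives 9>1]
(D,P,Y): not NE [P2→Q gives 9>4]
(D,Q,X): not NE [P1→C gives 9>4; P3→Y gives 6>2]
(D,Q,Y): not NE [P1→C gives 6>1]

NE set: (A,P,X), (A,Q,Y)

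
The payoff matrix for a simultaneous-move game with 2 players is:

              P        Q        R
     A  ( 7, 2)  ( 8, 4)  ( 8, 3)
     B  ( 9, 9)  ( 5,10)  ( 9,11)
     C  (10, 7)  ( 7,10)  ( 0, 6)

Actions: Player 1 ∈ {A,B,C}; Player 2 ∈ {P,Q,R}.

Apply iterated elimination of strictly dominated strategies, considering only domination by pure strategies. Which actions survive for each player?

P2 drop P (Q beats it: A:4>2 B:10>9 C:10>7)
P1 drop C (A beats it: Q:8>7 R:8>0)
P1→{A,B} P2→{Q,R}

Remaining: P1:{A,B} P2:{Q,R}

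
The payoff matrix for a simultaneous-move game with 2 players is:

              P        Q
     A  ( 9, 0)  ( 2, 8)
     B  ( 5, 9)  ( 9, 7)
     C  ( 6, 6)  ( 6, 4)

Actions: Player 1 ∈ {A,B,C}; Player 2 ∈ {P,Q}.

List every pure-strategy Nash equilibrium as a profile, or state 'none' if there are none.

No pure NE.

(A,P): not NE [P2→Q gives 8>0]
(A,Q): not NE [P1→B gives 9>2]
(B,P): not NE [P1→A gives 9>5]
(B,Q): not NE [P2→P gives 9>7]
(C,P): not NE [P1→A gives 9>6]
(C,Q): not NE [P1→B gives 9>6; P2→P gives 6>4]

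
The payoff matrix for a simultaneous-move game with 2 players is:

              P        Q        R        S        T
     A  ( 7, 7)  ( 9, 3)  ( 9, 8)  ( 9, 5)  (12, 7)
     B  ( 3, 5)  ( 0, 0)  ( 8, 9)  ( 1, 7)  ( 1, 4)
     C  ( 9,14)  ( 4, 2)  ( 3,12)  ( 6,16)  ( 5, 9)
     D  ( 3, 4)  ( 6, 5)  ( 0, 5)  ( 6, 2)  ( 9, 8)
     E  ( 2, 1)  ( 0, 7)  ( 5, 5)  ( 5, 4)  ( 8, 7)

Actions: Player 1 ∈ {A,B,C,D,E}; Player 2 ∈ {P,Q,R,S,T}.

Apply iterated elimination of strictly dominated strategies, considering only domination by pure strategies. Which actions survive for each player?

P1 drop B (A beats it: P:7>3 Q:9>0 R:9>8 S:9>1 T:12>1)
P1 drop D (A beats it: P:7>3 Q:9>6 R:9>0 S:9>6 T:12>9)
P1 drop E (A beats it: P:7>2 Q:9>0 R:9>5 S:9>5 T:12>8)
P2 drop Q (P beats it: A:7>3 C:14>2)
P2 drop T (R beats it: A:8>7 C:12>9)
P1→{A,C} P2→{P,R,S}

Remaining: P1:{A,C} P2:{P,R,S}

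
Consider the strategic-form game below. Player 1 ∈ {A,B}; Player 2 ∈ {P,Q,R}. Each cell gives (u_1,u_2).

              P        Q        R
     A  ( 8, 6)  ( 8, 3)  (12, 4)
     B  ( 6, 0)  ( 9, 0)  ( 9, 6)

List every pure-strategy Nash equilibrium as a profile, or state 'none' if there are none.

(A,P): NE
(A,Q): not NE [P1→B gives 9>8; P2→P gives 6>3]
(A,R): not NE [P2→P gives 6>4]
(B,P): not NE [P1→A gives 8>6; P2→R gives 6>0]
(B,Q): not NE [P2→R gives 6>0]
(B,R): not NE [P1→A gives 12>9]

NE set: (A,P)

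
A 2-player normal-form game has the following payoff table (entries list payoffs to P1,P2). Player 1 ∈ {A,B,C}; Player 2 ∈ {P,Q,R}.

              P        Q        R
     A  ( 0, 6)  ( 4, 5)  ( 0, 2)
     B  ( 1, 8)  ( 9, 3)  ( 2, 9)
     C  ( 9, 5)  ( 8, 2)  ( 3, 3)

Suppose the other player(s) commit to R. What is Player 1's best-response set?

u_1(A vs R) = 0
u_1(B vs R) = 2
u_1(C vs R) = 3
max payoff 3 at {C}

argmax u_1 = {C}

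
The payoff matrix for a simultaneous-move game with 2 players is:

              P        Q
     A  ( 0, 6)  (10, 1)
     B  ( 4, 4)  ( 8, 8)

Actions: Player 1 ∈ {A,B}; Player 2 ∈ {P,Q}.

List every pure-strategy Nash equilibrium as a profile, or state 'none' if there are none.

PSNE: ∅

(A,P): not NE [P1→B gives 4>0]
(A,Q): not NE [P2→P gives 6>1]
(B,P): not NE [P2→Q gives 8>4]
(B,Q): not NE [P1→A gives 10>8]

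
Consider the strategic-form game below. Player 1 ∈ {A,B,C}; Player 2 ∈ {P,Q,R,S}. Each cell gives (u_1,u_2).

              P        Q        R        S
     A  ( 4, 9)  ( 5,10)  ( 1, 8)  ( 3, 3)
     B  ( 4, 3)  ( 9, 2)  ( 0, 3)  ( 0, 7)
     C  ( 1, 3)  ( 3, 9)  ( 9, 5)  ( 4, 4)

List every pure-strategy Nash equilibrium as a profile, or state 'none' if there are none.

(A,P): not NE [P2→Q gives 10>9]
(A,Q): not NE [P1→B gives 9>5]
(A,R): not NE [P1→C gives 9>1; P2→Q gives 10>8]
(A,S): not NE [P1→C gives 4>3; P2→Q gives 10>3]
(B,P): not NE [P2→S gives 7>3]
(B,Q): not NE [P2→S gives 7>2]
(B,R): not NE [P1→C gives 9>0; P2→S gives 7>3]
(B,S): not NE [P1→C gives 4>0]
(C,P): not NE [P1→B gives 4>1; P2→Q gives 9>3]
(C,Q): not NE [P1→B gives 9>3]
(C,R): not NE [P2→Q gives 9>5]
(C,S): not NE [P2→Q gives 9>4]

Equilibria: none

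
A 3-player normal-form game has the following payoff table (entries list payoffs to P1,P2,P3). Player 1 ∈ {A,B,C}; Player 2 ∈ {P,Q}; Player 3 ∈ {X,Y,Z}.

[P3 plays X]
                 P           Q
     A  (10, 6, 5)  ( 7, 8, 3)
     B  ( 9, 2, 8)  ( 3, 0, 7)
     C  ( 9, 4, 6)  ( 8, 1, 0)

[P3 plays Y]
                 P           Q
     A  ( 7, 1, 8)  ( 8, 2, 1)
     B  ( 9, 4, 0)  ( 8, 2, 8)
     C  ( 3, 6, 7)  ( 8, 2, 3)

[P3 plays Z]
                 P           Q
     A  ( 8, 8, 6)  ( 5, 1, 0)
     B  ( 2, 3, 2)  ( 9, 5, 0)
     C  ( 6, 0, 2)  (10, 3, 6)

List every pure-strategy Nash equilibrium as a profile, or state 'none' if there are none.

(A,P,X): not NE [P2→Q gives 8>6; P3→Y gives 8>5]
(A,P,Y): not NE [P1→B gives 9>7; P2→Q gives 2>1]
(A,P,Z): not NE [P3→Y gives 8>6]
(A,Q,X): not NE [P1→C gives 8>7]
(A,Q,Y): not NE [P3→X gives 3>1]
(A,Q,Z): not NE [P1→C gives 10>5; P2→P gives 8>1; P3→X gives 3>0]
(B,P,X): not NE [P1→A gives 10>9]
(B,P,Y): not NE [P3→X gives 8>0]
(B,P,Z): not NE [P1→A gives 8>2; P2→Q gives 5>3; P3→X gives 8>2]
(B,Q,X): not NE [P1→C gives 8>3; P2→P gives 2>0; P3→Y gives 8>7]
(B,Q,Y): not NE [P2→P gives 4>2]
(B,Q,Z): not NE [P1→C gives 10>9; P3→Y gives 8>0]
(C,P,X): not NE [P1→A gives 10>9; P3→Y gives 7>6]
(C,P,Y): not NE [P1→B gives 9>3]
(C,P,Z): not NE [P1→A gives 8>6; P2→Q gives 3>0; P3→Y gives 7>2]
(C,Q,X): not NE [P2→P gives 4>1; P3→Z gives 6>0]
(C,Q,Y): not NE [P2→P gives 6>2; P3→Z gives 6>3]
(C,Q,Z): NE

Nash profiles: (C,Q,Z)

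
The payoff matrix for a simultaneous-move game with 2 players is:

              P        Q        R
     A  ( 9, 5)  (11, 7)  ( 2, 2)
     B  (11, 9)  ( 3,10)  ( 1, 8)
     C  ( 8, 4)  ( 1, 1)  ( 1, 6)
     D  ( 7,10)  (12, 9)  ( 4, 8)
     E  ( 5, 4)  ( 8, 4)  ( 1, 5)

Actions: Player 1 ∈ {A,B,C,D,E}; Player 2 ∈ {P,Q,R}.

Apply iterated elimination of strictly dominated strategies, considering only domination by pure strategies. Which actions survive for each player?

P1 drop C (A beats it: P:9>8 Q:11>1 R:2>1)
P1 drop E (A beats it: P:9>5 Q:11>8 R:2>1)
P2 drop R (P beats it: A:5>2 B:9>8 D:10>8)
P1→{A,B,D} P2→{P,Q}

Survivors P1:{A,B,D} P2:{P,Q}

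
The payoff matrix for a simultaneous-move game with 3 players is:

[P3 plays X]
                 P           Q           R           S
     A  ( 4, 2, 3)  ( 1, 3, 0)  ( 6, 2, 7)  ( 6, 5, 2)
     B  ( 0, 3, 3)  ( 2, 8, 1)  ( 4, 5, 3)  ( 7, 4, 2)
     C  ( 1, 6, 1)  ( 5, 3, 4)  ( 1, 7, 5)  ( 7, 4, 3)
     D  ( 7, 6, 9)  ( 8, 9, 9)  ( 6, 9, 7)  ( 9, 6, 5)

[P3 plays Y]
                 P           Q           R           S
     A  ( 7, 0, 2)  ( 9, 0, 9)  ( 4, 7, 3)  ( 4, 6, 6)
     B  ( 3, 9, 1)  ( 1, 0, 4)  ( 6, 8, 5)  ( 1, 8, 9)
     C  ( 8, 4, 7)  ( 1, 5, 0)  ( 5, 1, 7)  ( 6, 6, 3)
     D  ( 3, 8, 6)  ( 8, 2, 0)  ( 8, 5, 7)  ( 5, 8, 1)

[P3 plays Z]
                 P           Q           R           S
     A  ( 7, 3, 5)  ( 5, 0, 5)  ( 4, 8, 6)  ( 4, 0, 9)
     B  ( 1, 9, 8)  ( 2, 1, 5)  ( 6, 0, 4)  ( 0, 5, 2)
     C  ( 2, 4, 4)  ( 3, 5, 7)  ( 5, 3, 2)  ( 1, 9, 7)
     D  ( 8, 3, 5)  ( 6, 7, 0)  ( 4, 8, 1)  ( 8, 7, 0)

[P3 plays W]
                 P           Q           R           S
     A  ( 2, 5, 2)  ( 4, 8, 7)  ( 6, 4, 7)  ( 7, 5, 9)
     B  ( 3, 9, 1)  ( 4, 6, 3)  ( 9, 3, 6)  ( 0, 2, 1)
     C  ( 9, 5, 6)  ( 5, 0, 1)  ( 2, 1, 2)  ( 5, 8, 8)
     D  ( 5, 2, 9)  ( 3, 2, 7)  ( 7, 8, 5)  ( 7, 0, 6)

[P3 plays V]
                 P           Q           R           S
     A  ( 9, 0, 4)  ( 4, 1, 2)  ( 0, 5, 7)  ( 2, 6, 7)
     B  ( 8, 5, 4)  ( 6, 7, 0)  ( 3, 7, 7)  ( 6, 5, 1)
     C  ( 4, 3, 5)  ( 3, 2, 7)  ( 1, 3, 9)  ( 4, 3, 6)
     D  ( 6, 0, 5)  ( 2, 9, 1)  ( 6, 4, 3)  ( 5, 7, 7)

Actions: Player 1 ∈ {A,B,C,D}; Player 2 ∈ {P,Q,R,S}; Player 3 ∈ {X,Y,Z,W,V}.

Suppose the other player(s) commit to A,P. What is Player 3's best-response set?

u_3(X vs A,P) = 3
u_3(Y vs A,P) = 2
u_3(Z vs A,P) = 5
u_3(W vs A,P) = 2
u_3(V vs A,P) = 4
max payoff 5 at {Z}

BR_3 = {Z}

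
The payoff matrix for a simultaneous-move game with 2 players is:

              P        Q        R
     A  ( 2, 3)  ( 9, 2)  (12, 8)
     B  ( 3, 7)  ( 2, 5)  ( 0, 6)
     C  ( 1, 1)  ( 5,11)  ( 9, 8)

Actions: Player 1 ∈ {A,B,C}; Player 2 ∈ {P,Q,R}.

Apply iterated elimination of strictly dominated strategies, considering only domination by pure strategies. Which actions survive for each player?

P1 drop C (A beats it: P:2>1 Q:9>5 R:12>9)
P2 drop Q (P beats it: A:3>2 B:7>5)
P1→{A,B} P2→{P,R}

Survivors P1:{A,B} P2:{P,R}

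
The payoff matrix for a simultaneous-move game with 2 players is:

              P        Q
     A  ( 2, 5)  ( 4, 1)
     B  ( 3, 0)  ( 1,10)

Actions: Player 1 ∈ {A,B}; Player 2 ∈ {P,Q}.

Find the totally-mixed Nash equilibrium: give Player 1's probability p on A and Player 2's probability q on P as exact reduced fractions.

p=5/7, q=3/4

P1 indiff ⇒ q·2+(1-q)·4 = q·3+(1-q)·1 ⇒ q(-1) = (1-q)(-3) ⇒ q = 3/4
P2 indiff ⇒ p·5+(1-p)·0 = p·1+(1-p)·10 ⇒ p(4) = (1-p)(10) ⇒ p = 5/7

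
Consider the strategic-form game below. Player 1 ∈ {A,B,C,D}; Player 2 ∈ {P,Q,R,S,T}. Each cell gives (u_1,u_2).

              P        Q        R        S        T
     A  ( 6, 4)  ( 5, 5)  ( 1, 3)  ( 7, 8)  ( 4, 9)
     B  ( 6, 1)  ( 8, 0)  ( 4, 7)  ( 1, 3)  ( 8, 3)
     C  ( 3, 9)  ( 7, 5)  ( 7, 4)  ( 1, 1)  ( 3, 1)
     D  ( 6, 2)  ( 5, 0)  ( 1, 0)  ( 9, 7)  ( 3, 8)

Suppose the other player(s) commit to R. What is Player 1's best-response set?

BR_1 = {C}

u_1(A vs R) = 1
u_1(B vs R) = 4
u_1(C vs R) = 7
u_1(D vs R) = 1
max payoff 7 at {C}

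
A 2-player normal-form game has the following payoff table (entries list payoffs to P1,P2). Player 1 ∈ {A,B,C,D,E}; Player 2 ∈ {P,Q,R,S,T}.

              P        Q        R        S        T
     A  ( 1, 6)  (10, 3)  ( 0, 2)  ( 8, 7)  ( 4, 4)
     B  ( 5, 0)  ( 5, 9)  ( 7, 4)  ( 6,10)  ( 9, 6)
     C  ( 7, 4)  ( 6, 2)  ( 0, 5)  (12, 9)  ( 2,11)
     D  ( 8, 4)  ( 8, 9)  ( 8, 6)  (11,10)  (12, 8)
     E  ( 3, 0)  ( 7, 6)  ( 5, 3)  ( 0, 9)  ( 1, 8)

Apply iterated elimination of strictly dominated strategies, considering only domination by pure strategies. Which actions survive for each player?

Survivors P1:{C,D} P2:{S,T}

P1 drop B (D beats it: P:8>5 Q:8>5 R:8>7 S:11>6 T:12>9)
P1 drop E (D beats it: P:8>3 Q:8>7 R:8>5 S:11>0 T:12>1)
P2 drop P (S beats it: A:7>6 C:9>4 D:10>4)
P2 drop Q (S beats it: A:7>3 C:9>2 D:10>9)
P1 drop A (D beats it: R:8>0 S:11>8 T:12>4)
P2 drop R (S beats it: C:9>5 D:10>6)
P1→{C,D} P2→{S,T}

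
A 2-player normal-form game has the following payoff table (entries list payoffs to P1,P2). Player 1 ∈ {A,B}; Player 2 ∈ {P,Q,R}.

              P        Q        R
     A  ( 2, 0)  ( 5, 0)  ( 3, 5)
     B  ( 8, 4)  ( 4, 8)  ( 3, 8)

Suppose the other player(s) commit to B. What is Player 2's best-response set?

u_2(P vs B) = 4
u_2(Q vs B) = 8
u_2(R vs B) = 8
max payoff 8 at {Q,R}

BR_2 = {Q,R}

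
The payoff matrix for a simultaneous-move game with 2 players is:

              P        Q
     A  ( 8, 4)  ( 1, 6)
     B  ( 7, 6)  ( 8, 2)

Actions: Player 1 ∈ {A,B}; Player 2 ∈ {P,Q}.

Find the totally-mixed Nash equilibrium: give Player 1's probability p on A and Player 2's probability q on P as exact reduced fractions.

P1 mixes 2/3 on A; P2 mixes 7/8 on P

P1 indiff ⇒ q·8+(1-q)·1 = q·7+(1-q)·8 ⇒ q(1) = (1-q)(7) ⇒ q = 7/8
P2 indiff ⇒ p·4+(1-p)·6 = p·6+(1-p)·2 ⇒ p(-2) = (1-p)(-4) ⇒ p = 2/3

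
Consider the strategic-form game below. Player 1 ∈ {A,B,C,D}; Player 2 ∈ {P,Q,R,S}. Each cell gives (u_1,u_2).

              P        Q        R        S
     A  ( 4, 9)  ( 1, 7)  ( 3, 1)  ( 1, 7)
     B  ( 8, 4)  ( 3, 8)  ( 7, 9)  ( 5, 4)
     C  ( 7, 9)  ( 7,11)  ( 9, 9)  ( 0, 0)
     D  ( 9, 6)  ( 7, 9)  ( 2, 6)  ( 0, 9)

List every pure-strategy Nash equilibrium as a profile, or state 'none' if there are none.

Nash profiles: (C,Q), (D,Q)

(A,P): not NE [P1→D gives 9>4]
(A,Q): not NE [P1→D gives 7>1; P2→P gives 9>7]
(A,R): not NE [P1→C gives 9>3; P2→P gives 9>1]
(A,S): not NE [P1→B gives 5>1; P2→P gives 9>7]
(B,P): not NE [P1→D gives 9>8; P2→R gives 9>4]
(B,Q): not NE [P1→D gives 7>3; P2→R gives 9>8]
(B,R): not NE [P1→C gives 9>7]
(B,S): not NE [P2→R gives 9>4]
(C,P): not NE [P1→D gives 9>7; P2→Q gives 11>9]
(C,Q): NE
(C,R): not NE [P2→Q gives 11>9]
(C,S): not NE [P1→B gives 5>0; P2→Q gives 11>0]
(D,P): not NE [P2→S gives 9>6]
(D,Q): NE
(D,R): not NE [P1→C gives 9>2; P2→S gives 9>6]
(D,S): not NE [P1→B gives 5>0]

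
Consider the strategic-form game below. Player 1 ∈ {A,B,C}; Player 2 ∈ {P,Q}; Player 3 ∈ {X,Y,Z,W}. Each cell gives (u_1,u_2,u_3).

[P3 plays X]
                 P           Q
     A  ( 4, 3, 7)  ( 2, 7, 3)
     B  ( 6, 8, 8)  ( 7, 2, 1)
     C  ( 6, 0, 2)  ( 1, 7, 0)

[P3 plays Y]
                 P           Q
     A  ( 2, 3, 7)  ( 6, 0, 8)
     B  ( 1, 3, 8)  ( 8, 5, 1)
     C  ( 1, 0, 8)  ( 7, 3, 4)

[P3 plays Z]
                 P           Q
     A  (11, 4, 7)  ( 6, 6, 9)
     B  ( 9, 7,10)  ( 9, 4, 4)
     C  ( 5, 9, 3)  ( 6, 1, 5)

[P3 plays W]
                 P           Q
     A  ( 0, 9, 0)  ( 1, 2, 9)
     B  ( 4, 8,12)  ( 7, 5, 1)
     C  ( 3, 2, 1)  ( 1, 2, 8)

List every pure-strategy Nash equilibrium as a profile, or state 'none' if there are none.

NE set: (A,P,Y), (B,P,W)

(A,P,X): not NE [P1→C gives 6>4; P2→Q gives 7>3]
(A,P,Y): NE
(A,P,Z): not NE [P2→Q gives 6>4]
(A,P,W): not NE [P1→B gives 4>0; P3→Z gives 7>0]
(A,Q,X): not NE [P1→B gives 7>2; P3→W gives 9>3]
(A,Q,Y): not NE [P1→B gives 8>6; P2→P gives 3>0; P3→W gives 9>8]
(A,Q,Z): not NE [P1→B gives 9>6]
(A,Q,W): not NE [P1→B gives 7>1; P2→P gives 9>2]
(B,P,X): not NE [P3→W gives 12>8]
(B,P,Y): not NE [P1→A gives 2>1; P2→Q gives 5>3; P3→W gives 12>8]
(B,P,Z): not NE [P1→A gives 11>9; P3→W gives 12>10]
(B,P,W): NE
(B,Q,X): not NE [P2→P gives 8>2; P3→Z gives 4>1]
(B,Q,Y): not NE [P3→Z gives 4>1]
(B,Q,Z): not NE [P2→P gives 7>4]
(B,Q,W): not NE [P2→P gives 8>5; P3→Z gives 4>1]
(C,P,X): not NE [P2→Q gives 7>0; P3→Y gives 8>2]
(C,P,Y): not NE [P1→A gives 2>1; P2→Q gives 3>0]
(C,P,Z): not NE [P1→A gives 11>5; P3→Y gives 8>3]
(C,P,W): not NE [P1→B gives 4>3; P3→Y gives 8>1]
(C,Q,X): not NE [P1→B gives 7>1; P3→W gives 8>0]
(C,Q,Y): not NE [P1→B gives 8>7; P3→W gives 8>4]
(C,Q,Z): not NE [P1→B gives 9>6; P2→P gives 9>1; P3→W gives 8>5]
(C,Q,W): not NE [P1→B gives 7>1]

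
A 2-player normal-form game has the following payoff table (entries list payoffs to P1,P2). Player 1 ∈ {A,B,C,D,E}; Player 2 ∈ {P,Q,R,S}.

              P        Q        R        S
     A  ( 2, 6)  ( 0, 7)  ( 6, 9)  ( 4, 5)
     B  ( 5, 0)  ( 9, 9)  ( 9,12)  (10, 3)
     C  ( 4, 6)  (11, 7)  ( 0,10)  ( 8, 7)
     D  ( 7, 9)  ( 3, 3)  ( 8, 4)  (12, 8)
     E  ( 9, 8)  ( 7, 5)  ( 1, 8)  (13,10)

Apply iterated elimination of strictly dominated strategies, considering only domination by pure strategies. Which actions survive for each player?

Survivors P1:{B,D,E} P2:{P,R,S}

P1 drop A (B beats it: P:5>2 Q:9>0 R:9>6 S:10>4)
P2 drop Q (R beats it: B:12>9 C:10>7 D:4>3 E:8>5)
P1 drop C (B beats it: P:5>4 R:9>0 S:10>8)
P1→{B,D,E} P2→{P,R,S}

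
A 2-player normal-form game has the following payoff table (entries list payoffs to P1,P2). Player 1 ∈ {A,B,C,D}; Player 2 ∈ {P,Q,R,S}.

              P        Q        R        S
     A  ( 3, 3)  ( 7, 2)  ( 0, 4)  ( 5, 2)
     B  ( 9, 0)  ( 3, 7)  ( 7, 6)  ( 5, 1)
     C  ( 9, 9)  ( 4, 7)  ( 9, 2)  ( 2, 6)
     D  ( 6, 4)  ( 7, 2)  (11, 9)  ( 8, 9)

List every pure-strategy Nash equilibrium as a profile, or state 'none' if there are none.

(A,P): not NE [P1→C gives 9>3; P2→R gives 4>3]
(A,Q): not NE [P2→R gives 4>2]
(A,R): not NE [P1→D gives 11>0]
(A,S): not NE [P1→D gives 8>5; P2→R gives 4>2]
(B,P): not NE [P2→Q gives 7>0]
(B,Q): not NE [P1→D gives 7>3]
(B,R): not NE [P1→D gives 11>7; P2→Q gives 7>6]
(B,S): not NE [P1→D gives 8>5; P2→Q gives 7>1]
(C,P): NE
(C,Q): not NE [P1→D gives 7>4; P2→P gives 9>7]
(C,R): not NE [P1→D gives 11>9; P2→P gives 9>2]
(C,S): not NE [P1→D gives 8>2; P2→P gives 9>6]
(D,P): not NE [P1→C gives 9>6; P2→S gives 9>4]
(D,Q): not NE [P2→S gives 9>2]
(D,R): NE
(D,S): NE

NE set: (C,P), (D,R), (D,S)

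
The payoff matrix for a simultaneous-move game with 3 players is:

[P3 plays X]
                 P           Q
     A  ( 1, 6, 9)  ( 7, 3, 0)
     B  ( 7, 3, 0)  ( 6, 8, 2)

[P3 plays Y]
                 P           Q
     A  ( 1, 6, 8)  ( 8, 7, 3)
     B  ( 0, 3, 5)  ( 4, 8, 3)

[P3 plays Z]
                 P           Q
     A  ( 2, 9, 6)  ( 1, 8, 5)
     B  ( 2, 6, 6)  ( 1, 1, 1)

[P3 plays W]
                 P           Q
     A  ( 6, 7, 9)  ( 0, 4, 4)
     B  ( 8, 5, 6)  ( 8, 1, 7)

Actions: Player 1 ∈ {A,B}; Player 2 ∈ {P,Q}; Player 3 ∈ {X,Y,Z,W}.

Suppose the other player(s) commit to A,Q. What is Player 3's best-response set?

argmax u_3 = {Z}

u_3(X vs A,Q) = 0
u_3(Y vs A,Q) = 3
u_3(Z vs A,Q) = 5
u_3(W vs A,Q) = 4
max payoff 5 at {Z}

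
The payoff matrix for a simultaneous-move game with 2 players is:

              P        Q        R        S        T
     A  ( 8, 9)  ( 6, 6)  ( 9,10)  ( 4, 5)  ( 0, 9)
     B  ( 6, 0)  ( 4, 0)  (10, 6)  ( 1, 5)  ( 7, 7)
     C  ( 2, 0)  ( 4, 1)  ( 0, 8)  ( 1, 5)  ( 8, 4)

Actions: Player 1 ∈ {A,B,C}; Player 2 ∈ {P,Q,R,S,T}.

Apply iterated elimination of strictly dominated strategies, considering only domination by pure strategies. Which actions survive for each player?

P2 drop P (R beats it: A:10>9 B:6>0 C:8>0)
P2 drop Q (R beats it: A:10>6 B:6>0 C:8>1)
P2 drop S (R beats it: A:10>5 B:6>5 C:8>5)
P1 drop A (B beats it: R:10>9 T:7>0)
P1→{B,C} P2→{R,T}

Remaining: P1:{B,C} P2:{R,T}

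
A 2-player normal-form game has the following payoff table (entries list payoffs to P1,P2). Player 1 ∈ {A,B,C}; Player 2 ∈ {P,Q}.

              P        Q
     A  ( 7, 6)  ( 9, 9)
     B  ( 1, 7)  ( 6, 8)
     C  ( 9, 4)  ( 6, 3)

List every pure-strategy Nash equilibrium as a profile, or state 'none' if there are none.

NE set: (A,Q), (C,P)

(A,P): not NE [P1→C gives 9>7; P2→Q gives 9>6]
(A,Q): NE
(B,P): not NE [P1→C gives 9>1; P2→Q gives 8>7]
(B,Q): not NE [P1→A gives 9>6]
(C,P): NE
(C,Q): not NE [P1→A gives 9>6; P2→P gives 4>3]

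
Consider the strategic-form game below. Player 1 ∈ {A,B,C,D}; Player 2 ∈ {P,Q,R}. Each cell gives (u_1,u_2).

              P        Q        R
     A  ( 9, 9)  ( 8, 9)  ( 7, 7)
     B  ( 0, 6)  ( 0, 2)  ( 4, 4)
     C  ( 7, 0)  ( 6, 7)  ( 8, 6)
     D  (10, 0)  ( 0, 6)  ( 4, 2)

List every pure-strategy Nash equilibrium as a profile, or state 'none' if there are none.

NE set: (A,Q)

(A,P): not NE [P1→D gives 10>9]
(A,Q): NE
(A,R): not NE [P1→C gives 8>7; P2→Q gives 9>7]
(B,P): not NE [P1→D gives 10>0]
(B,Q): not NE [P1→A gives 8>0; P2→P gives 6>2]
(B,R): not NE [P1→C gives 8>4; P2→P gives 6>4]
(C,P): not NE [P1→D gives 10>7; P2→Q gives 7>0]
(C,Q): not NE [P1→A gives 8>6]
(C,R): not NE [P2→Q gives 7>6]
(D,P): not NE [P2→Q gives 6>0]
(D,Q): not NE [P1→A gives 8>0]
(D,R): not NE [P1→C gives 8>4; P2→Q gives 6>2]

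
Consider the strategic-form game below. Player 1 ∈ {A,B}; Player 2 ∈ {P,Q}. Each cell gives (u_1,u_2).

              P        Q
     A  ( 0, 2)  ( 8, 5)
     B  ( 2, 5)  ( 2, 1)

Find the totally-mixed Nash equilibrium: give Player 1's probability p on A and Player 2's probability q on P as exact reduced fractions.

P1 indiff ⇒ q·0+(1-q)·8 = q·2+(1-q)·2 ⇒ q(-2) = (1-q)(-6) ⇒ q = 3/4
P2 indiff ⇒ p·2+(1-p)·5 = p·5+(1-p)·1 ⇒ p(-3) = (1-p)(-4) ⇒ p = 4/7

(p,q) = (4/7, 3/4)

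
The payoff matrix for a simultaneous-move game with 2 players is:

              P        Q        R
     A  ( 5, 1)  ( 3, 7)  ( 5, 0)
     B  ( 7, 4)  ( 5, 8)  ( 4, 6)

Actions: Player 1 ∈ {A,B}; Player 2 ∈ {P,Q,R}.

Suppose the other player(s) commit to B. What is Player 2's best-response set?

u_2(P vs B) = 4
u_2(Q vs B) = 8
u_2(R vs B) = 6
max payoff 8 at {Q}

BR_2 = {Q}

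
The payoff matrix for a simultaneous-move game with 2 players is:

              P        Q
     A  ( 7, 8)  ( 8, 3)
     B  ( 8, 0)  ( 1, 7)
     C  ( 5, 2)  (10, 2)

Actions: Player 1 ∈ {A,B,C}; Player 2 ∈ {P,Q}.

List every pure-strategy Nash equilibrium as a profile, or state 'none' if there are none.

(A,P): not NE [P1→B gives 8>7]
(A,Q): not NE [P1→C gives 10>8; P2→P gives 8>3]
(B,P): not NE [P2→Q gives 7>0]
(B,Q): not NE [P1→C gives 10>1]
(C,P): not NE [P1→B gives 8>5]
(C,Q): NE

Nash profiles: (C,Q)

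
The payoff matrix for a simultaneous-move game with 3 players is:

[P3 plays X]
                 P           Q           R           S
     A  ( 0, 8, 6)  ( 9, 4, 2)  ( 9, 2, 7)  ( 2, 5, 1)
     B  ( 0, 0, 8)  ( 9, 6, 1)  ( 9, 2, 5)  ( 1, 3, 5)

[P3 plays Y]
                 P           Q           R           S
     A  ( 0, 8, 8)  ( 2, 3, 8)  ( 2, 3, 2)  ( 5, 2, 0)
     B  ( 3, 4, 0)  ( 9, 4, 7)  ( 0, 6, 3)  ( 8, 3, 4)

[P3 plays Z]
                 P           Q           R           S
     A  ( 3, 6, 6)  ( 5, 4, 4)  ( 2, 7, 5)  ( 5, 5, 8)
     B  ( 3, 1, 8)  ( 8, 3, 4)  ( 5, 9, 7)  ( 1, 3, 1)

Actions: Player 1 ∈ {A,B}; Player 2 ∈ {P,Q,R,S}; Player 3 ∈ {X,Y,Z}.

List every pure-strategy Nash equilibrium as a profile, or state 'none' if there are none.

PSNE = {(B,R,Z)}

(A,P,X): not NE [P3→Y gives 8>6]
(A,P,Y): not NE [P1→B gives 3>0]
(A,P,Z): not NE [P2→R gives 7>6; P3→Y gives 8>6]
(A,Q,X): not NE [P2→P gives 8>4; P3→Y gives 8>2]
(A,Q,Y): not NE [P1→B gives 9>2; P2→P gives 8>3]
(A,Q,Z): not NE [P1→B gives 8>5; P2→R gives 7>4; P3→Y gives 8>4]
(A,R,X): not NE [P2→P gives 8>2]
(A,R,Y): not NE [P2→P gives 8>3; P3→X gives 7>2]
(A,R,Z): not NE [P1→B gives 5>2; P3→X gives 7>5]
(A,S,X): not NE [P2→P gives 8>5; P3→Z gives 8>1]
(A,S,Y): not NE [P1→B gives 8>5; P2→P gives 8>2; P3→Z gives 8>0]
(A,S,Z): not NE [P2→R gives 7>5]
(B,P,X): not NE [P2→Q gives 6>0]
(B,P,Y): not NE [P2→R gives 6>4; P3→Z gives 8>0]
(B,P,Z): not NE [P2→R gives 9>1]
(B,Q,X): not NE [P3→Y gives 7>1]
(B,Q,Y): not NE [P2→R gives 6>4]
(B,Q,Z): not NE [P2→R gives 9>3; P3→Y gives 7>4]
(B,R,X): not NE [P2→Q gives 6>2; P3→Z gives 7>5]
(B,R,Y): not NE [P1→A gives 2>0; P3→Z gives 7>3]
(B,R,Z): NE
(B,S,X): not NE [P1→A gives 2>1; P2→Q gives 6>3]
(B,S,Y): not NE [P2→R gives 6>3; P3→X gives 5>4]
(B,S,Z): not NE [P1→A gives 5>1; P2→R gives 9>3; P3→X gives 5>1]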